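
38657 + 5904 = 44561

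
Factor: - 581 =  - 7^1*83^1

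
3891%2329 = 1562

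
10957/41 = 267 + 10/41 = 267.24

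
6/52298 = 3/26149 = 0.00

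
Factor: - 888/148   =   - 6= - 2^1*3^1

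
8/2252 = 2/563 = 0.00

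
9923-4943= 4980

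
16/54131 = 16/54131= 0.00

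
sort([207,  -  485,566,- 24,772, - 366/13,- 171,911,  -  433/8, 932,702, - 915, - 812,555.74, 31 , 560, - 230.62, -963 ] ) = [-963,-915,-812, - 485, - 230.62, - 171, - 433/8, - 366/13,-24,31, 207,555.74, 560 , 566,702,772,911,932] 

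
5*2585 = 12925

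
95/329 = 95/329 = 0.29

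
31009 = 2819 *11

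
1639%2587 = 1639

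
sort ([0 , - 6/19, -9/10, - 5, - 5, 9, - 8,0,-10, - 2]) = [ - 10, -8,-5, - 5, - 2 , - 9/10, - 6/19,0,0,9]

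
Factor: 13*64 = 832 = 2^6*13^1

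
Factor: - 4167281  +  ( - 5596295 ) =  - 9763576 = -  2^3*17^2 * 41^1*103^1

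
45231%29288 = 15943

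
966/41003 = 966/41003 = 0.02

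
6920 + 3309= 10229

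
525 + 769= 1294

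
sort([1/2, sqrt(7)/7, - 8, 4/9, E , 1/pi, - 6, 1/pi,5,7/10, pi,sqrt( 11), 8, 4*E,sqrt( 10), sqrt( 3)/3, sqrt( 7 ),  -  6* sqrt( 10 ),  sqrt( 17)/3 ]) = [  -  6*sqrt (10), - 8, - 6, 1/pi, 1/pi,sqrt( 7) /7, 4/9, 1/2,sqrt( 3) /3, 7/10,  sqrt( 17) /3 , sqrt( 7 ), E, pi, sqrt( 10 ),  sqrt( 11), 5 , 8, 4*E] 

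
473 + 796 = 1269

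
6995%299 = 118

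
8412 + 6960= 15372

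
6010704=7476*804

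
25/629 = 25/629 = 0.04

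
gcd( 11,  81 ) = 1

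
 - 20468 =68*( - 301)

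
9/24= 3/8  =  0.38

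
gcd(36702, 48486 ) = 6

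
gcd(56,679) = 7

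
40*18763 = 750520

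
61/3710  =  61/3710= 0.02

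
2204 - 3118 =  - 914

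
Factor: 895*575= 5^3*23^1*179^1 = 514625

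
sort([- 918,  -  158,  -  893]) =[ - 918, - 893, - 158]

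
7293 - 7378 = - 85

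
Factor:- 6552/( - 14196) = 6/13  =  2^1*3^1*13^(- 1)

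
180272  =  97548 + 82724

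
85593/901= 94 + 899/901=95.00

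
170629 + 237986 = 408615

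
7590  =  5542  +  2048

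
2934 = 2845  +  89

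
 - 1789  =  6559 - 8348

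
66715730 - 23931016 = 42784714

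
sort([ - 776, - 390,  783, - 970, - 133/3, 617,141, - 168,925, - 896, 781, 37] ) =[ - 970 , - 896, - 776, - 390, - 168,-133/3, 37,141, 617,781 , 783,925 ] 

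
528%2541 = 528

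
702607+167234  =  869841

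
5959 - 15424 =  - 9465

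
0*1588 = 0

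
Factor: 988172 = 2^2*23^2*467^1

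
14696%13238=1458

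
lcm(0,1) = 0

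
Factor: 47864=2^3*31^1 * 193^1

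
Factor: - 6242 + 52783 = 46541 = 11^1*4231^1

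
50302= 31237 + 19065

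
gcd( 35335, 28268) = 7067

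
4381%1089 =25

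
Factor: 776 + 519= 5^1 * 7^1*37^1 = 1295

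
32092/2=16046 = 16046.00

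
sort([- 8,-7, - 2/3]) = [ - 8, - 7, - 2/3]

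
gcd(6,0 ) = 6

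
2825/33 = 2825/33 = 85.61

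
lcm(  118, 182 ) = 10738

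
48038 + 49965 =98003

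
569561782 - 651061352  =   -81499570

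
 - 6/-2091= 2/697 = 0.00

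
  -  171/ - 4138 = 171/4138 =0.04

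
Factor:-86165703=-3^2*  13^1*19^1*83^1 *467^1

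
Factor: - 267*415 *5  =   - 554025  =  - 3^1*5^2*83^1*89^1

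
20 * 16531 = 330620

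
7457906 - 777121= 6680785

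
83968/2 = 41984 = 41984.00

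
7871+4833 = 12704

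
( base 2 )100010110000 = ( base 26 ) 37E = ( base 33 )21D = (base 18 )6fa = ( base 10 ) 2224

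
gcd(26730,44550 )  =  8910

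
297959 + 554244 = 852203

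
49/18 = 2+ 13/18=2.72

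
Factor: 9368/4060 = 2342/1015 = 2^1 * 5^ (-1)*7^ (-1)*29^( - 1 ) * 1171^1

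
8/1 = 8 = 8.00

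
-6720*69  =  -463680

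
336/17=19 + 13/17=19.76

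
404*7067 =2855068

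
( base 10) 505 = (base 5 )4010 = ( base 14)281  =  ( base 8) 771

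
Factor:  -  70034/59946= - 3^( - 1 )*19^2*103^(-1 )=- 361/309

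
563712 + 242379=806091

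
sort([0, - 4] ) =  [ - 4, 0]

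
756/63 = 12 = 12.00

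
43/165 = 43/165 = 0.26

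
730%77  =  37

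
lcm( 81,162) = 162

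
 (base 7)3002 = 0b10000000111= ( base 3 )1102012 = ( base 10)1031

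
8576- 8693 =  -117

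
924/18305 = 132/2615  =  0.05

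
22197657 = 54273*409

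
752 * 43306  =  32566112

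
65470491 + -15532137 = 49938354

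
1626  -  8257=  - 6631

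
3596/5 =719 + 1/5 = 719.20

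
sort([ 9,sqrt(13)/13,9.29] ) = [ sqrt( 13) /13, 9,9.29 ] 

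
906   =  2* 453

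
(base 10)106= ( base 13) 82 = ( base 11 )97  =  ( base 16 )6A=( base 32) 3A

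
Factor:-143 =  - 11^1*13^1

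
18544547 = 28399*653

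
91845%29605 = 3030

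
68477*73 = 4998821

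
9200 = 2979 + 6221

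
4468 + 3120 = 7588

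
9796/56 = 174+13/14 =174.93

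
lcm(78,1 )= 78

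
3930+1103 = 5033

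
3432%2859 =573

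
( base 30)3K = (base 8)156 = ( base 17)68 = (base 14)7c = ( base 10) 110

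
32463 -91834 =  - 59371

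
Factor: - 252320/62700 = -664/165 = -2^3* 3^( - 1 )*5^ ( - 1)*11^(  -  1 )*83^1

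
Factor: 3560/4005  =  2^3*3^(-2) = 8/9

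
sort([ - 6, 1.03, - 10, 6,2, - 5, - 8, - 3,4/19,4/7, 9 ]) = [ - 10,- 8, - 6, - 5, - 3,4/19,4/7, 1.03, 2,6, 9] 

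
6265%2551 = 1163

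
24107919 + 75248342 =99356261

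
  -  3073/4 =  - 3073/4  =  -768.25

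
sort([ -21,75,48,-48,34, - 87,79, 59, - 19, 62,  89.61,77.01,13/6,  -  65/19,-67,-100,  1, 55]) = [ - 100, - 87,-67,-48,  -  21 ,-19 , - 65/19, 1,13/6,34, 48,55, 59, 62, 75,77.01,79,89.61 ] 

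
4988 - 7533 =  - 2545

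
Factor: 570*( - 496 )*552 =-156061440= - 2^8  *  3^2*5^1 *19^1*23^1 * 31^1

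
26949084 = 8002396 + 18946688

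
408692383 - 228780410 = 179911973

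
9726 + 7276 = 17002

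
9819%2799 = 1422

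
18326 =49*374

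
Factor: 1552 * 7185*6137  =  2^4*3^1 * 5^1 * 17^1  *19^2*97^1*479^1 = 68434423440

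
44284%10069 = 4008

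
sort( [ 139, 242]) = [139,242 ] 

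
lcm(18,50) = 450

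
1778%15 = 8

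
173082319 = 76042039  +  97040280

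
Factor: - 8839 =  - 8839^1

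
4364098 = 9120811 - 4756713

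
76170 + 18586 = 94756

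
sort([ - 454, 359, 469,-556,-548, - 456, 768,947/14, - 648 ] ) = [ - 648, - 556,-548,-456,- 454,947/14,359,469,768]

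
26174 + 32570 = 58744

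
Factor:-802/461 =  -2^1*401^1 * 461^( - 1) 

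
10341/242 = 10341/242=42.73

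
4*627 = 2508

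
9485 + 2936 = 12421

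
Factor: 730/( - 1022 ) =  - 5^1*7^( - 1) = - 5/7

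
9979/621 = 16 + 43/621 = 16.07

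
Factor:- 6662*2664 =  -17747568 = -2^4*3^2*37^1*3331^1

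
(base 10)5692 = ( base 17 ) 12be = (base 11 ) 4305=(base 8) 13074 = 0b1011000111100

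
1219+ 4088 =5307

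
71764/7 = 10252 = 10252.00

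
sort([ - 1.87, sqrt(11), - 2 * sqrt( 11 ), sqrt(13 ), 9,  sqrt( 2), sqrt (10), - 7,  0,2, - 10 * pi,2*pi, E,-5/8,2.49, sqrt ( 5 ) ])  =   [-10*pi,-7, - 2*sqrt (11 ), - 1.87,  -  5/8,0,  sqrt ( 2),2, sqrt(5 ), 2.49,E,sqrt(10 ),sqrt ( 11) , sqrt ( 13),2*pi,9] 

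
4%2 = 0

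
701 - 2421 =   -  1720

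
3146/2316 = 1573/1158= 1.36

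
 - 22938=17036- 39974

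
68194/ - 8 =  - 34097/4 = -8524.25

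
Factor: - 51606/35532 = -61/42  =  -2^ (  -  1 )* 3^(-1)*7^( - 1 )*61^1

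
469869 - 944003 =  - 474134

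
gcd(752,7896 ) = 376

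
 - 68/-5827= 68/5827 = 0.01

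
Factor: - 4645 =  - 5^1*929^1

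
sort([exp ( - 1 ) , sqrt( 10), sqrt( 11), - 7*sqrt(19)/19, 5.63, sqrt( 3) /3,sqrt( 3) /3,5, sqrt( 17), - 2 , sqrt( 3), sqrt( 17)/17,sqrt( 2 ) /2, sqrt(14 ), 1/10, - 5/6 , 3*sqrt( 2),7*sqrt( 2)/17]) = [ - 2 , - 7*sqrt ( 19 )/19, - 5/6,1/10 , sqrt ( 17 )/17, exp( - 1),  sqrt ( 3 ) /3,sqrt( 3) /3, 7 * sqrt (2) /17, sqrt( 2) /2,  sqrt(3),sqrt (10 ),  sqrt( 11 ), sqrt( 14),sqrt( 17 ),3*sqrt (2), 5,5.63]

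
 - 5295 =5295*( -1)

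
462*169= 78078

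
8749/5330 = 1 + 263/410 = 1.64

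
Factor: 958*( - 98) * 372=  -  2^4*3^1 * 7^2*31^1*479^1 = - 34924848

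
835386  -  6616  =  828770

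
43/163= 43/163 = 0.26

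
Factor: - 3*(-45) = 3^3*5^1 = 135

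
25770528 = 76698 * 336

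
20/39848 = 5/9962 = 0.00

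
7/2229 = 7/2229 = 0.00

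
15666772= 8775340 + 6891432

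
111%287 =111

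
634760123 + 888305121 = 1523065244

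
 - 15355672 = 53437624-68793296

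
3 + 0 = 3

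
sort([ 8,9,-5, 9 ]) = [ - 5,8,9,9] 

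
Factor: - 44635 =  - 5^1 * 79^1*113^1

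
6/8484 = 1/1414=   0.00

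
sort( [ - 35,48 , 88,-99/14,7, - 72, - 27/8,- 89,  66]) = [ - 89, - 72, - 35, - 99/14, - 27/8, 7,48, 66,88 ]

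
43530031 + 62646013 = 106176044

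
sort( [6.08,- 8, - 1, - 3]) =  [  -  8, - 3,-1, 6.08 ] 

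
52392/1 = 52392 = 52392.00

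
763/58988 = 763/58988 = 0.01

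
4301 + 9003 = 13304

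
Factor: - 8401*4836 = - 40627236 = - 2^2*3^1*13^1*31^2*271^1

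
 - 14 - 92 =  - 106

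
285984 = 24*11916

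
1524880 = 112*13615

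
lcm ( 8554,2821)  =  265174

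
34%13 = 8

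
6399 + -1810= 4589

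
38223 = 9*4247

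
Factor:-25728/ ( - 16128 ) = 2^(-1)* 3^(-1)* 7^ ( - 1) * 67^1 = 67/42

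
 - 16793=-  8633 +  - 8160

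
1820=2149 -329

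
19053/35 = 19053/35 = 544.37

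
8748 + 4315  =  13063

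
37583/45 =37583/45 = 835.18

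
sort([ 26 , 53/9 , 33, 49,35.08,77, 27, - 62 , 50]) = [ - 62,53/9  ,  26, 27, 33, 35.08,49 , 50,77]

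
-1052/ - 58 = 18  +  4/29 = 18.14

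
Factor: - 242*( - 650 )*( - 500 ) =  - 2^4*5^5*11^2*13^1 = -78650000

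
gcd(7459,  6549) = 1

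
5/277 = 5/277 = 0.02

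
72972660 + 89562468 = 162535128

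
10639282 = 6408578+4230704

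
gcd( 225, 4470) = 15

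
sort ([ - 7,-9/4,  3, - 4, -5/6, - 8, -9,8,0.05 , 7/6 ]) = [  -  9, - 8, - 7, - 4,-9/4,-5/6,0.05,  7/6, 3, 8 ]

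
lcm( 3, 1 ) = 3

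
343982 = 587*586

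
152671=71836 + 80835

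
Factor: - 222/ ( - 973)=2^1 * 3^1*7^(-1 )*37^1*139^ ( - 1)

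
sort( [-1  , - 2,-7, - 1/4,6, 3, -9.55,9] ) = [ - 9.55,-7,- 2, - 1, - 1/4, 3,6, 9 ]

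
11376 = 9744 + 1632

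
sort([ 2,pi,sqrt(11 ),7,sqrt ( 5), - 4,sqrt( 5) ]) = [ - 4, 2,sqrt( 5),sqrt( 5), pi,sqrt(11),7 ]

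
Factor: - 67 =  - 67^1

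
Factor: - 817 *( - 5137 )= 11^1*19^1*43^1 * 467^1= 4196929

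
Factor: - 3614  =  -2^1*13^1*139^1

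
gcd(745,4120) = 5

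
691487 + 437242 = 1128729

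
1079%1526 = 1079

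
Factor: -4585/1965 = -3^( - 1) * 7^1 = -  7/3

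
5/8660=1/1732 = 0.00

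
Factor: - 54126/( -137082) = 291/737 =3^1*11^ (-1)*67^( -1)*97^1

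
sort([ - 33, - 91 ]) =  [ -91,-33]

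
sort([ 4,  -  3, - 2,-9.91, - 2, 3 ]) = [  -  9.91, - 3,- 2,  -  2,3,4] 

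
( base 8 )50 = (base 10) 40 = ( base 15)2a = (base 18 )24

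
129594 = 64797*2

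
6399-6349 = 50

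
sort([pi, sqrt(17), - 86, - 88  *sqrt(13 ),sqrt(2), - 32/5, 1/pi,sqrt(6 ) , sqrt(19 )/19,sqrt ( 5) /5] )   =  [ - 88*sqrt(13 ), - 86, - 32/5,sqrt( 19)/19, 1/pi , sqrt( 5)/5, sqrt(2),sqrt(6),pi, sqrt ( 17)]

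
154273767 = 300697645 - 146423878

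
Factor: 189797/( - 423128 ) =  - 2^( - 3 )*227^( - 1)*233^( - 1 )*189797^1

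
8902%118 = 52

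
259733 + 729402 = 989135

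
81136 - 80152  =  984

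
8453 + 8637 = 17090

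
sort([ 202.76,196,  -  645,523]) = [ - 645, 196, 202.76, 523 ]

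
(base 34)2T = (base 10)97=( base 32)31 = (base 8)141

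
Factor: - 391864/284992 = -2^(  -  3 )*11^1 = - 11/8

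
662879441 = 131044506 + 531834935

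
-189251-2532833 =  - 2722084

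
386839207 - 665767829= - 278928622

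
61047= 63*969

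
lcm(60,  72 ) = 360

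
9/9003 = 3/3001 = 0.00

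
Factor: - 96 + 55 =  - 41= - 41^1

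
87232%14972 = 12372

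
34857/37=942 + 3/37 = 942.08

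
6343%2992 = 359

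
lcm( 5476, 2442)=180708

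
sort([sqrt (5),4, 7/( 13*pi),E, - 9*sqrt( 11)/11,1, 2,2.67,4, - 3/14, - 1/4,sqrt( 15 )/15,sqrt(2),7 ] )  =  [ - 9*sqrt( 11)/11, - 1/4,-3/14, 7/ (13*pi),sqrt( 15 )/15, 1, sqrt( 2),2,sqrt( 5 ),2.67,E,4,4, 7]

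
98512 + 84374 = 182886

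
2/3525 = 2/3525 = 0.00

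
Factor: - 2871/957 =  - 3^1 = - 3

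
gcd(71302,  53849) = 1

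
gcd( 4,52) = 4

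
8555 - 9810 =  -1255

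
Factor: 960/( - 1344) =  - 5^1* 7^( - 1)  =  - 5/7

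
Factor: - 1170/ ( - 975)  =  2^1*3^1*5^( - 1) =6/5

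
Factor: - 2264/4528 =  - 2^(-1) = - 1/2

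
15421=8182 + 7239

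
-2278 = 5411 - 7689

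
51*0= 0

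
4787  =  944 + 3843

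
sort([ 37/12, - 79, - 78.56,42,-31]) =[ - 79, - 78.56, - 31,37/12,42 ]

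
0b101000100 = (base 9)400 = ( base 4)11010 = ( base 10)324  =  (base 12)230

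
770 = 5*154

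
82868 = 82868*1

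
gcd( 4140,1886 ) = 46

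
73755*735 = 54209925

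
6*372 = 2232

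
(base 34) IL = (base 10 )633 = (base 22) 16H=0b1001111001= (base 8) 1171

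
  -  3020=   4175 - 7195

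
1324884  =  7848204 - 6523320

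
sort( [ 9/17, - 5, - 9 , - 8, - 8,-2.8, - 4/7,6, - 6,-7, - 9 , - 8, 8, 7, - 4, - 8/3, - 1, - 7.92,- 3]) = [  -  9 ,-9,-8, - 8,- 8,-7.92, - 7, - 6,-5,-4,  -  3,  -  2.8,-8/3,-1  , - 4/7,9/17,  6, 7, 8 ]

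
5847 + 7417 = 13264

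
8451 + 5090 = 13541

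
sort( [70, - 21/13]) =[ - 21/13,70]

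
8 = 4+4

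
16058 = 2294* 7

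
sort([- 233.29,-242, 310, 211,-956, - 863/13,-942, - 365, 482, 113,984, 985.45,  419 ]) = [-956,  -  942, - 365, - 242,-233.29, -863/13,113, 211,  310 , 419, 482, 984,985.45] 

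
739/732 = 1 + 7/732 = 1.01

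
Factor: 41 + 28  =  3^1*23^1 = 69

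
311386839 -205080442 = 106306397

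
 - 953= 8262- 9215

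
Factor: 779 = 19^1*41^1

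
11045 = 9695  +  1350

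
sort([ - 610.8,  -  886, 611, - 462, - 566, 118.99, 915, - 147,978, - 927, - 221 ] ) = [ - 927,-886, - 610.8, - 566,  -  462,  -  221, - 147 , 118.99,  611, 915 , 978]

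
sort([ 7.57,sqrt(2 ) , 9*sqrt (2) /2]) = [sqrt (2),  9*sqrt( 2)/2, 7.57 ] 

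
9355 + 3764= 13119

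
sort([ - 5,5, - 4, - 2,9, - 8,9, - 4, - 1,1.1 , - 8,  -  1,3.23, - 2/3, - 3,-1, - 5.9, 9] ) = [ - 8, - 8,  -  5.9, - 5, - 4, - 4, - 3, - 2,- 1, - 1, - 1,-2/3,1.1,3.23,5,9,9 , 9]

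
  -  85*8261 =-702185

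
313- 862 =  - 549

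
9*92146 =829314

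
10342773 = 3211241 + 7131532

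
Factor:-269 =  - 269^1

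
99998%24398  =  2406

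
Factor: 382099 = 23^1*37^1*449^1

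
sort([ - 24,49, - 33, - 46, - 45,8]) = [ - 46, - 45,-33, - 24,8,49 ]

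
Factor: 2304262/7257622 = 257^1*4483^1*3628811^( - 1 ) = 1152131/3628811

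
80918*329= 26622022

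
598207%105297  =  71722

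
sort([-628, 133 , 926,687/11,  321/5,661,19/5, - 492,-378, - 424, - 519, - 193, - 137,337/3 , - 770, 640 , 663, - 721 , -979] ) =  [ -979, - 770, - 721,-628,  -  519,-492,  -  424, - 378,-193, - 137,19/5,687/11,321/5,337/3, 133, 640,661,663,926]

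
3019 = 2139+880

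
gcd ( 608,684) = 76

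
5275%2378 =519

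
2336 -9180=  -  6844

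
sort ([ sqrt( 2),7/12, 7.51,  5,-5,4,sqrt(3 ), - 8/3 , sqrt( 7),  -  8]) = [ - 8, - 5, - 8/3,7/12,sqrt( 2), sqrt (3 ),sqrt (7),4,  5,7.51]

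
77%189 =77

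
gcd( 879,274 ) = 1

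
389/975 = 389/975 = 0.40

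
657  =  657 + 0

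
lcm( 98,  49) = 98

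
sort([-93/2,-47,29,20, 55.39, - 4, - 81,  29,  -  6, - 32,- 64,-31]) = [ - 81, - 64, - 47, - 93/2, - 32, - 31, - 6, - 4, 20,  29, 29,55.39]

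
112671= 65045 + 47626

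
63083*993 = 62641419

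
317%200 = 117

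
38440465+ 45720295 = 84160760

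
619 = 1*619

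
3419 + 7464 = 10883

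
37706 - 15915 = 21791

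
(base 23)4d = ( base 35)30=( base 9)126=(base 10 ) 105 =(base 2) 1101001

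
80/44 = 20/11 = 1.82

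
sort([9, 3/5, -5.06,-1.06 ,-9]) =[ - 9,-5.06, - 1.06, 3/5, 9]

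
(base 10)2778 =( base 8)5332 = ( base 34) 2do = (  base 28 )3F6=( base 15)C53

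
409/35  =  11  +  24/35  =  11.69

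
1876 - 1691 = 185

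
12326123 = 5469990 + 6856133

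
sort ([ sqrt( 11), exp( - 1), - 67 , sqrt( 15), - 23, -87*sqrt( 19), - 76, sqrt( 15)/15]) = [ - 87*sqrt ( 19), - 76, - 67, - 23, sqrt( 15)/15 , exp( - 1), sqrt( 11 ), sqrt( 15)]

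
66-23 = 43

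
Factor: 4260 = 2^2*3^1 * 5^1*71^1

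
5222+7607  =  12829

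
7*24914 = 174398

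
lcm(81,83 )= 6723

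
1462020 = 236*6195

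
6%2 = 0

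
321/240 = 107/80 = 1.34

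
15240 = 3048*5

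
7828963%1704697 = 1010175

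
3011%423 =50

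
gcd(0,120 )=120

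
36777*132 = 4854564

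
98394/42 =16399/7=2342.71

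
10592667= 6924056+3668611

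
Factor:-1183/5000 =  - 2^( - 3 )*5^( - 4 )*7^1*13^2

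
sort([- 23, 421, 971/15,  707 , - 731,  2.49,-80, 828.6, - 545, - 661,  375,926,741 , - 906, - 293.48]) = [ - 906, - 731,  -  661, - 545, - 293.48,-80, - 23, 2.49, 971/15,375  ,  421,707, 741,828.6, 926] 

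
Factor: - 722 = -2^1 * 19^2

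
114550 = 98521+16029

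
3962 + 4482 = 8444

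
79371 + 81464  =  160835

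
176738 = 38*4651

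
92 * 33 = 3036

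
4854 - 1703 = 3151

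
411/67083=137/22361 = 0.01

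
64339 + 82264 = 146603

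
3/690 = 1/230 = 0.00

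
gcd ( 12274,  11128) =2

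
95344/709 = 134+338/709 = 134.48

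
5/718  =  5/718 = 0.01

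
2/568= 1/284 = 0.00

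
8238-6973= 1265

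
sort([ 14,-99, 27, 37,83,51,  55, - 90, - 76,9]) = [ - 99,-90 ,  -  76,9,14, 27, 37, 51,55, 83] 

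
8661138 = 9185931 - 524793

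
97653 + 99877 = 197530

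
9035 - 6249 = 2786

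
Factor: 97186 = 2^1*48593^1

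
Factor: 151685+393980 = 545665 = 5^1*109133^1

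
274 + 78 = 352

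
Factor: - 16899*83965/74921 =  - 202703505/10703 = - 3^1*5^1 * 7^( - 1)*11^( - 1) * 43^1*131^1*139^(-1)*2399^1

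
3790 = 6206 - 2416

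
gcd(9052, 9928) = 292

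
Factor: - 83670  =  -2^1 * 3^1*5^1*2789^1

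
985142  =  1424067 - 438925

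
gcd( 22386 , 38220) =546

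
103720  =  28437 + 75283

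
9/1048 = 9/1048 = 0.01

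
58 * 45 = 2610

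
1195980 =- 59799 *(-20)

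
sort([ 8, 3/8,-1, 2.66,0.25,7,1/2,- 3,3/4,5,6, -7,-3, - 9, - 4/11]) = [ - 9, - 7, - 3,- 3, - 1, - 4/11, 0.25,3/8,1/2, 3/4, 2.66,5,6,7,8]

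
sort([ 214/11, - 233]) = [ - 233, 214/11]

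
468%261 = 207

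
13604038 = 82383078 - 68779040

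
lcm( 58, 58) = 58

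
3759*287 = 1078833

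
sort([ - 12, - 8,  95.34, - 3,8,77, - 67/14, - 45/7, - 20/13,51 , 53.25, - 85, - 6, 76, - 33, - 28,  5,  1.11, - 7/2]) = [- 85,  -  33, - 28, - 12, - 8,-45/7, - 6, - 67/14, - 7/2, - 3, - 20/13, 1.11, 5 , 8,  51,  53.25, 76,77,  95.34]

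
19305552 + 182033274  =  201338826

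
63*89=5607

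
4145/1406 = 4145/1406 = 2.95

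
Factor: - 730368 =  - 2^8*3^2  *  317^1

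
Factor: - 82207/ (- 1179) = 3^( - 2 )  *  131^( - 1 )*82207^1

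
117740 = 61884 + 55856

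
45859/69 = 45859/69 = 664.62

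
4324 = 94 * 46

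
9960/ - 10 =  - 996/1 = -996.00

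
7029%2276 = 201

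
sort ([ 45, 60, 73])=[ 45, 60, 73 ]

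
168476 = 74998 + 93478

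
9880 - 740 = 9140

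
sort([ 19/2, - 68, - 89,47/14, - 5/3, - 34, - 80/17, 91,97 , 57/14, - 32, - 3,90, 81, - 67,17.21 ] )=[ - 89, - 68, - 67, - 34, - 32, - 80/17, - 3, - 5/3, 47/14,57/14,19/2, 17.21,  81,90 , 91,  97] 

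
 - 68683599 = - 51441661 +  - 17241938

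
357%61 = 52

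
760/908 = 190/227 = 0.84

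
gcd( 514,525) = 1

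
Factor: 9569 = 7^1*1367^1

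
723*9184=6640032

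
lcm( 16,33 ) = 528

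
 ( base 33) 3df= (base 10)3711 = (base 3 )12002110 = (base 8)7177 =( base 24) 6af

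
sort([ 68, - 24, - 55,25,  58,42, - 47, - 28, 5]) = [ - 55, - 47, - 28,  -  24,5, 25, 42, 58, 68]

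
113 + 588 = 701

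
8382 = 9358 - 976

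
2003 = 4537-2534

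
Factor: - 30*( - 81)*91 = 2^1*3^5*5^1*7^1*13^1 = 221130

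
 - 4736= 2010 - 6746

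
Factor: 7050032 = 2^4*11^1*41^1 * 977^1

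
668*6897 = 4607196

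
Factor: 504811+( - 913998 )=-409187 = - 409187^1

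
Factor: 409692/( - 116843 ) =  - 2^2*3^1*331^(-1)*353^( - 1 )*34141^1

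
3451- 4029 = - 578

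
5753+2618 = 8371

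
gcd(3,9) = 3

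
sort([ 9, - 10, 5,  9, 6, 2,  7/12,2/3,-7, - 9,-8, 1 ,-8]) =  [ - 10,-9,- 8, - 8, - 7,7/12,2/3,1,2,5,6,9,9]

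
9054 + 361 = 9415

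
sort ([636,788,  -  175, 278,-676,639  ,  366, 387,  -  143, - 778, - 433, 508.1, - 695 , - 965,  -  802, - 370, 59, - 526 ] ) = [  -  965, - 802, - 778, - 695, - 676,-526,-433, - 370, - 175, - 143, 59, 278,366,387,508.1, 636,639,  788] 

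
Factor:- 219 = - 3^1*73^1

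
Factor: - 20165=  - 5^1*37^1*109^1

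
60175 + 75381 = 135556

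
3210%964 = 318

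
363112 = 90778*4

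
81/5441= 81/5441 = 0.01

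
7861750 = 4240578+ 3621172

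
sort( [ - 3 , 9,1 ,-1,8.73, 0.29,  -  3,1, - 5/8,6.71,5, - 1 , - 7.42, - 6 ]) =[ - 7.42, - 6, - 3 ,-3, - 1, - 1, - 5/8,0.29,1 , 1, 5, 6.71, 8.73 , 9] 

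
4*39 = 156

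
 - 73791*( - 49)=3615759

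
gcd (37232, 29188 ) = 4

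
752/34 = 22+ 2/17 = 22.12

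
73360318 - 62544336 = 10815982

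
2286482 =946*2417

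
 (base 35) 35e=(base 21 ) 8g0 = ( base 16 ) F18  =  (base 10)3864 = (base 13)19b3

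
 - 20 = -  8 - 12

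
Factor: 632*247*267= 41679768 = 2^3*3^1*13^1*19^1*79^1*89^1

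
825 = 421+404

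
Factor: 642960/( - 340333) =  - 2^4*3^2*5^1 * 7^( - 1 )*19^1 * 47^1*48619^( - 1)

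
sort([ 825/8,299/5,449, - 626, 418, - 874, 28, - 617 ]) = [-874 , - 626, - 617,28,299/5,825/8,418, 449 ] 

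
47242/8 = 23621/4 = 5905.25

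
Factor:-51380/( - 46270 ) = 2^1*367^1*661^(-1) = 734/661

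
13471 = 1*13471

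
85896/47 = 1827 + 27/47 = 1827.57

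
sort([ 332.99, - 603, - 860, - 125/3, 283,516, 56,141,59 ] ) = [ - 860,-603, - 125/3,56, 59,141,283 , 332.99, 516 ] 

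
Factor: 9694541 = 19^1 * 181^1 * 2819^1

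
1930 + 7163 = 9093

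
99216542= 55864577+43351965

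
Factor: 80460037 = 7^1*61^1*188431^1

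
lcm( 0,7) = 0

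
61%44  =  17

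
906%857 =49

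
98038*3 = 294114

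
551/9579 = 551/9579=0.06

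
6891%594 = 357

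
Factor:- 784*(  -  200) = 2^7*5^2 * 7^2 = 156800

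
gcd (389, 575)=1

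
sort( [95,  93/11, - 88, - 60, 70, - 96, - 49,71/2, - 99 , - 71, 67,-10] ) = [ -99 , - 96, - 88, - 71, - 60,-49, - 10, 93/11, 71/2, 67,70,95]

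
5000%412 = 56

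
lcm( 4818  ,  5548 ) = 183084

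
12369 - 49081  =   - 36712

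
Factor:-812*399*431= - 139638828 = -2^2*3^1*7^2 * 19^1 * 29^1 * 431^1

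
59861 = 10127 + 49734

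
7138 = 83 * 86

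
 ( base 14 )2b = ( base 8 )47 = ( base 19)21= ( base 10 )39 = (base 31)18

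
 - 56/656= - 1  +  75/82=- 0.09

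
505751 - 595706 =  - 89955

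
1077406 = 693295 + 384111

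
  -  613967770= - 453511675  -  160456095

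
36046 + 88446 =124492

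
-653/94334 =  -  653/94334 = -0.01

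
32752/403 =81 + 109/403 = 81.27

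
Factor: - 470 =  - 2^1*5^1*47^1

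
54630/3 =18210 =18210.00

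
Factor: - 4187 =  - 53^1*79^1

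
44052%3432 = 2868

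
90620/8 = 22655/2 = 11327.50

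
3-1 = 2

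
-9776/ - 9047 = 9776/9047 = 1.08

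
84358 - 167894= - 83536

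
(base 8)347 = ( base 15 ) 106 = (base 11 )1A0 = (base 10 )231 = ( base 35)6L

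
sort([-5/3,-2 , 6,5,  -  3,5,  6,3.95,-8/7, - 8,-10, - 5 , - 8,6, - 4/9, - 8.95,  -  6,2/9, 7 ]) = [ - 10, - 8.95,-8,  -  8 , -6, -5, - 3,-2,- 5/3, - 8/7,-4/9, 2/9, 3.95 , 5,5, 6, 6, 6, 7]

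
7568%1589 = 1212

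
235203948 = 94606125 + 140597823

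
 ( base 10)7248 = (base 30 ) 81I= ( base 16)1C50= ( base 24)ce0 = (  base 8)16120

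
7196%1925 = 1421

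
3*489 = 1467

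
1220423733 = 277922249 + 942501484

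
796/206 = 3 + 89/103 = 3.86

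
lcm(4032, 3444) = 165312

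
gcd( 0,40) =40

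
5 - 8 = - 3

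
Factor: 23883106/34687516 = 2^(-1) * 13^1*59^( - 1 ) * 103^(- 1)*1427^( - 1)*918581^1 = 11941553/17343758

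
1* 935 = 935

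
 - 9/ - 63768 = 3/21256= 0.00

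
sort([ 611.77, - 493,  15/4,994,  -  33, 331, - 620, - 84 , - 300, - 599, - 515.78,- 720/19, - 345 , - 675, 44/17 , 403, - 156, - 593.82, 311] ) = [-675 ,-620, - 599,-593.82,  -  515.78 , - 493, - 345, - 300,-156, - 84 ,-720/19,-33,44/17, 15/4, 311, 331, 403, 611.77,994]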